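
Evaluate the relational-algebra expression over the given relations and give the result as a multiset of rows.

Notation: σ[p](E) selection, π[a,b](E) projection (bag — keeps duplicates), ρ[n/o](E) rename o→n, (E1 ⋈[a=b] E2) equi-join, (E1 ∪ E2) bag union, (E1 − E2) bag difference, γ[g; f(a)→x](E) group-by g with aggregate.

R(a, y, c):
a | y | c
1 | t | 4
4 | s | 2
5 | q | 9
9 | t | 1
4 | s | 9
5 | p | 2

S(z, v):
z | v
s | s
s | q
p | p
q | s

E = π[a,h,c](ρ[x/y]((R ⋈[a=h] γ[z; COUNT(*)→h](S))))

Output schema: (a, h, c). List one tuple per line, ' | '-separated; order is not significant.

Subexpression sizes:
  R → 6
  S → 4
  γ[z; COUNT(*)→h](S) → 3
  (R ⋈[a=h] γ[z; COUNT(*)→h](S)) → 2
  ρ[x/y]((R ⋈[a=h] γ[z; COUNT(*)→h](S))) → 2
  π[a,h,c](ρ[x/y]((R ⋈[a=h] γ[z; COUNT(*)→h](S)))) → 2

== RESULT ==
a | h | c
1 | 1 | 4
1 | 1 | 4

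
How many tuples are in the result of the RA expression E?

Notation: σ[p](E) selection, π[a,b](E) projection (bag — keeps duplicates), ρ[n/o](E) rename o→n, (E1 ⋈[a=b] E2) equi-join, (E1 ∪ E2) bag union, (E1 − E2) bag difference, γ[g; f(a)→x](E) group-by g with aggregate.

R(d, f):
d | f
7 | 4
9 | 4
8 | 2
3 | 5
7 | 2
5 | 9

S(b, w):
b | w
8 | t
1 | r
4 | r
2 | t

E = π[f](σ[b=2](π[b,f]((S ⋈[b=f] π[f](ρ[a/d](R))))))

Subexpression sizes:
  S → 4
  R → 6
  ρ[a/d](R) → 6
  π[f](ρ[a/d](R)) → 6
  (S ⋈[b=f] π[f](ρ[a/d](R))) → 4
  π[b,f]((S ⋈[b=f] π[f](ρ[a/d](R)))) → 4
  σ[b=2](π[b,f]((S ⋈[b=f] π[f](ρ[a/d](R))))) → 2
  π[f](σ[b=2](π[b,f]((S ⋈[b=f] π[f](ρ[a/d](R)))))) → 2

|E| = 2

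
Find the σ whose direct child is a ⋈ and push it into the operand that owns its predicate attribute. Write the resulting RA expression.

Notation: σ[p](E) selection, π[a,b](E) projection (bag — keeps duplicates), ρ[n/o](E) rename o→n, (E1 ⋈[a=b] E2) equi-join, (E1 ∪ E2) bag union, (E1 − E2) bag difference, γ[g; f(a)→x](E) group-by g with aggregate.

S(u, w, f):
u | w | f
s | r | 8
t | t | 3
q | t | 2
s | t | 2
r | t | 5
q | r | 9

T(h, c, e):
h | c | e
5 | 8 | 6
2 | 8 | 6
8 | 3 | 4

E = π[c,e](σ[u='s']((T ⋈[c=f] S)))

σ filters on u, owned by the right side.
E' = π[c,e]((T ⋈[c=f] σ[u='s'](S)))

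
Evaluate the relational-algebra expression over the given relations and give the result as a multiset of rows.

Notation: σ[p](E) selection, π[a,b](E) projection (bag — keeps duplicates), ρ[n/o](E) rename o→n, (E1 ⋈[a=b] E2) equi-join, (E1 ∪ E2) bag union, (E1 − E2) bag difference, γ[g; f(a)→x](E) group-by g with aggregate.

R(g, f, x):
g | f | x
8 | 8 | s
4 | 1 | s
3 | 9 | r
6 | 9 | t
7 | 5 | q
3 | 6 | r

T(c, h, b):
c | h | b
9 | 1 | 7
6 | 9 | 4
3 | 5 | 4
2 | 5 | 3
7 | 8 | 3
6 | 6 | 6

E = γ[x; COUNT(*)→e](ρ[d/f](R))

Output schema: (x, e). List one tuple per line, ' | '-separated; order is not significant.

Stepwise |·|:
  R → 6
  ρ[d/f](R) → 6
  γ[x; COUNT(*)→e](ρ[d/f](R)) → 4

== RESULT ==
x | e
q | 1
r | 2
s | 2
t | 1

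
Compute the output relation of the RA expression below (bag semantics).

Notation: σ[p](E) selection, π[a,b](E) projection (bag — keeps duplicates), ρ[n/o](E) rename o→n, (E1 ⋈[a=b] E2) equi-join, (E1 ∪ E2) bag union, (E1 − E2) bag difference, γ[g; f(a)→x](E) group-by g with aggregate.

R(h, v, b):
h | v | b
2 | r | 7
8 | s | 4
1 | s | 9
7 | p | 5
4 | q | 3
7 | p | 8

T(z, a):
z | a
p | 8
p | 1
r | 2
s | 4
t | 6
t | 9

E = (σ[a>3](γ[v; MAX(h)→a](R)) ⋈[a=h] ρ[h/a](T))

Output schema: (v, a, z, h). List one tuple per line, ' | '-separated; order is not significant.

Per-node cardinality:
  R → 6
  γ[v; MAX(h)→a](R) → 4
  σ[a>3](γ[v; MAX(h)→a](R)) → 3
  T → 6
  ρ[h/a](T) → 6
  (σ[a>3](γ[v; MAX(h)→a](R)) ⋈[a=h] ρ[h/a](T)) → 2

== RESULT ==
v | a | z | h
q | 4 | s | 4
s | 8 | p | 8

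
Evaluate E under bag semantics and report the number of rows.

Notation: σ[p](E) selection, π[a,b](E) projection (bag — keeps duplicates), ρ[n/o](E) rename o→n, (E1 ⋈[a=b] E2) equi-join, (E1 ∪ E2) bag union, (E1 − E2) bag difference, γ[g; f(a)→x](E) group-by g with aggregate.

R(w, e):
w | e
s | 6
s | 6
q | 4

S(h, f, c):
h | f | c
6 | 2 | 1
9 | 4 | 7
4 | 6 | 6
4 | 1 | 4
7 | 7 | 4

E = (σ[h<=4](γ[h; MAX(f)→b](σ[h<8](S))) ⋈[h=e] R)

Stepwise |·|:
  S → 5
  σ[h<8](S) → 4
  γ[h; MAX(f)→b](σ[h<8](S)) → 3
  σ[h<=4](γ[h; MAX(f)→b](σ[h<8](S))) → 1
  R → 3
  (σ[h<=4](γ[h; MAX(f)→b](σ[h<8](S))) ⋈[h=e] R) → 1

|E| = 1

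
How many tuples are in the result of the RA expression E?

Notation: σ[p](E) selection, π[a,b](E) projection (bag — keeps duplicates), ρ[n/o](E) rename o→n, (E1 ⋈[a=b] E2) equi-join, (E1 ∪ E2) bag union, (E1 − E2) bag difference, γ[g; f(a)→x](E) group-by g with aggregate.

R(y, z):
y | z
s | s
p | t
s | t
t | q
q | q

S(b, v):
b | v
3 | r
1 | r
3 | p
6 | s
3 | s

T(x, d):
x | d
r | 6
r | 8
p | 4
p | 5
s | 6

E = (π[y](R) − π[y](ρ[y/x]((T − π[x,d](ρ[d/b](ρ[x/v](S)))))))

Stepwise |·|:
  R → 5
  π[y](R) → 5
  T → 5
  S → 5
  ρ[x/v](S) → 5
  ρ[d/b](ρ[x/v](S)) → 5
  π[x,d](ρ[d/b](ρ[x/v](S))) → 5
  (T − π[x,d](ρ[d/b](ρ[x/v](S)))) → 4
  ρ[y/x]((T − π[x,d](ρ[d/b](ρ[x/v](S))))) → 4
  π[y](ρ[y/x]((T − π[x,d](ρ[d/b](ρ[x/v](S)))))) → 4
  (π[y](R) − π[y](ρ[y/x]((T − π[x,d](ρ[d/b](ρ[x/v](S))))))) → 4

|E| = 4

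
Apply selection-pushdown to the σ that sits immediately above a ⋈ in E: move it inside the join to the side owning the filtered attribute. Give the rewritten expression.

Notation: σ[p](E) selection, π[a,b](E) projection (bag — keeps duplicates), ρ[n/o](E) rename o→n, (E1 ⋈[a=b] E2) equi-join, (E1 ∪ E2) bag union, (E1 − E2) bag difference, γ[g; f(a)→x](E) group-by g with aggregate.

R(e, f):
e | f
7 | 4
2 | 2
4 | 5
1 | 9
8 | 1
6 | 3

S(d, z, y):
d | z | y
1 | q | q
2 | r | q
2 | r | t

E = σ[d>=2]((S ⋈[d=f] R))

σ filters on d, owned by the left side.
E' = (σ[d>=2](S) ⋈[d=f] R)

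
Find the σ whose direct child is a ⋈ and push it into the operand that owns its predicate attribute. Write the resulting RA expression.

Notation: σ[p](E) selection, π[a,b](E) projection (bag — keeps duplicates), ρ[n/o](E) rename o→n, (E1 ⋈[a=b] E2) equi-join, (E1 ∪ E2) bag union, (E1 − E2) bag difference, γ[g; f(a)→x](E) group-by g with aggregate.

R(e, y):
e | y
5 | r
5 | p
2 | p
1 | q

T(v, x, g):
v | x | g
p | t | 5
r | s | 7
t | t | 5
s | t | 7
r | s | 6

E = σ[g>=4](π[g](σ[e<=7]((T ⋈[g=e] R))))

σ filters on e, owned by the right side.
E' = σ[g>=4](π[g]((T ⋈[g=e] σ[e<=7](R))))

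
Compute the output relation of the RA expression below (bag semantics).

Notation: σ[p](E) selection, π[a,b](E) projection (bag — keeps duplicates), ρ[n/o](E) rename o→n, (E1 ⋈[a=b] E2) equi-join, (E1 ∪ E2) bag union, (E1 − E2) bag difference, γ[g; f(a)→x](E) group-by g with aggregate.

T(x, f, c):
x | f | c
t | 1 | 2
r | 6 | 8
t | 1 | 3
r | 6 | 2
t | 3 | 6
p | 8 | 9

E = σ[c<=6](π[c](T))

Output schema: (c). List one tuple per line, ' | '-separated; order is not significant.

Stepwise |·|:
  T → 6
  π[c](T) → 6
  σ[c<=6](π[c](T)) → 4

== RESULT ==
c
2
2
3
6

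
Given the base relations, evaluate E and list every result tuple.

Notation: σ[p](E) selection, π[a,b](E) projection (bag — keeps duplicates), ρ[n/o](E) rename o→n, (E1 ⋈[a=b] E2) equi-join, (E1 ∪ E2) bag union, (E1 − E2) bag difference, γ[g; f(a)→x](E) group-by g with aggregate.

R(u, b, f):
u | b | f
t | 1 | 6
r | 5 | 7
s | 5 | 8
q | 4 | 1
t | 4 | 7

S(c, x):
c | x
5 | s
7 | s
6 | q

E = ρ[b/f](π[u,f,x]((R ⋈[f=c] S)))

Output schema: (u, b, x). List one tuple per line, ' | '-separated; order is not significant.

Stepwise |·|:
  R → 5
  S → 3
  (R ⋈[f=c] S) → 3
  π[u,f,x]((R ⋈[f=c] S)) → 3
  ρ[b/f](π[u,f,x]((R ⋈[f=c] S))) → 3

== RESULT ==
u | b | x
r | 7 | s
t | 6 | q
t | 7 | s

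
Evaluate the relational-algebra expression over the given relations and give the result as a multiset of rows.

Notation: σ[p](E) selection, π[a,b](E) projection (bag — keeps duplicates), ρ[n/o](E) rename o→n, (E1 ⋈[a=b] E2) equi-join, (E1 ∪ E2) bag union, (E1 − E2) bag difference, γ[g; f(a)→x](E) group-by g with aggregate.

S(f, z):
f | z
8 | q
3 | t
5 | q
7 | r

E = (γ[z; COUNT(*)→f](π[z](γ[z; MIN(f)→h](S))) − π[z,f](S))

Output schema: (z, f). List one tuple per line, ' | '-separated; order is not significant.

Subexpression sizes:
  S → 4
  γ[z; MIN(f)→h](S) → 3
  π[z](γ[z; MIN(f)→h](S)) → 3
  γ[z; COUNT(*)→f](π[z](γ[z; MIN(f)→h](S))) → 3
  S → 4
  π[z,f](S) → 4
  (γ[z; COUNT(*)→f](π[z](γ[z; MIN(f)→h](S))) − π[z,f](S)) → 3

== RESULT ==
z | f
q | 1
r | 1
t | 1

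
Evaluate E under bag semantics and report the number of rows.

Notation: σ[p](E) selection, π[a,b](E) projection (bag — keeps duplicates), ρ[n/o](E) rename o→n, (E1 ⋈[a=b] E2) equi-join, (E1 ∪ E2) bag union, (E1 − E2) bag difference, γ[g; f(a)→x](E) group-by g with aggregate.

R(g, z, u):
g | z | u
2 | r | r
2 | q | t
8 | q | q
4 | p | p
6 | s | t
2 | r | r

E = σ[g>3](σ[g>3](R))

Stepwise |·|:
  R → 6
  σ[g>3](R) → 3
  σ[g>3](σ[g>3](R)) → 3

|E| = 3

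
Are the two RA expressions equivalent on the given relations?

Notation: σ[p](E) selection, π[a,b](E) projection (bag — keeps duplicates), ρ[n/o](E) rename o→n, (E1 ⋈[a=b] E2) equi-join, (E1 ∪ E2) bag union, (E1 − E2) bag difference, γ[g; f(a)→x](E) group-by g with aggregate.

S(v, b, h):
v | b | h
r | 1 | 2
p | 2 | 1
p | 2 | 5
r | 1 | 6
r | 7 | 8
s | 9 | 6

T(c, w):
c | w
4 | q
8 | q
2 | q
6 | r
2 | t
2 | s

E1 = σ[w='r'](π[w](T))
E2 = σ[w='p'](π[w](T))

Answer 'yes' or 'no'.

E1 row counts bottom-up:
  T → 6
  π[w](T) → 6
  σ[w='r'](π[w](T)) → 1
E2 row counts bottom-up:
  T → 6
  π[w](T) → 6
  σ[w='p'](π[w](T)) → 0

E1 result:
w
r
E2 result:
w
(0 rows)
Witness: ('r',) appears 1× in E1 but 0× in E2.

no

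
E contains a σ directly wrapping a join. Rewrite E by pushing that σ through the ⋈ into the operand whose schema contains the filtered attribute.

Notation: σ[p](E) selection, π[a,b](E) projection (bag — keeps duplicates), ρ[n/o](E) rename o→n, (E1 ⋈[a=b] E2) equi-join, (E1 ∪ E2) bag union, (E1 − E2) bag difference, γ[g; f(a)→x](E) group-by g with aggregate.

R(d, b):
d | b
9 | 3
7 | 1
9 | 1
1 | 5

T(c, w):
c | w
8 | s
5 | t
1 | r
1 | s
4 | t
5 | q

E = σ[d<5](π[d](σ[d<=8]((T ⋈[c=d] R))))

σ filters on d, owned by the right side.
E' = σ[d<5](π[d]((T ⋈[c=d] σ[d<=8](R))))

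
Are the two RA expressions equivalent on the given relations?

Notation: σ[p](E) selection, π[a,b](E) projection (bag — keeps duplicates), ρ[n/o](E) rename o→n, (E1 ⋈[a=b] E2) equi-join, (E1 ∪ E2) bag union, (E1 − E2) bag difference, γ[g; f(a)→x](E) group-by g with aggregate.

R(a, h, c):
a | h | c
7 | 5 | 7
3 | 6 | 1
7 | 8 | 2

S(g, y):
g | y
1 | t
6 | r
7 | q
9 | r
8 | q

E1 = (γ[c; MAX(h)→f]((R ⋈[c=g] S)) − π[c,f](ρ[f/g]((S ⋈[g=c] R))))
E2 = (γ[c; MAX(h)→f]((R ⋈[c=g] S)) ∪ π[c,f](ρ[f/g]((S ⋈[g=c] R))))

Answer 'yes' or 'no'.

E1 stepwise |·|:
  R → 3
  S → 5
  (R ⋈[c=g] S) → 2
  γ[c; MAX(h)→f]((R ⋈[c=g] S)) → 2
  S → 5
  R → 3
  (S ⋈[g=c] R) → 2
  ρ[f/g]((S ⋈[g=c] R)) → 2
  π[c,f](ρ[f/g]((S ⋈[g=c] R))) → 2
  (γ[c; MAX(h)→f]((R ⋈[c=g] S)) − π[c,f](ρ[f/g]((S ⋈[g=c] R)))) → 2
E2 stepwise |·|:
  R → 3
  S → 5
  (R ⋈[c=g] S) → 2
  γ[c; MAX(h)→f]((R ⋈[c=g] S)) → 2
  S → 5
  R → 3
  (S ⋈[g=c] R) → 2
  ρ[f/g]((S ⋈[g=c] R)) → 2
  π[c,f](ρ[f/g]((S ⋈[g=c] R))) → 2
  (γ[c; MAX(h)→f]((R ⋈[c=g] S)) ∪ π[c,f](ρ[f/g]((S ⋈[g=c] R)))) → 4

E1 result:
c | f
1 | 6
7 | 5
E2 result:
c | f
1 | 1
1 | 6
7 | 5
7 | 7
Witness: (1, 1) appears 0× in E1 but 1× in E2.

no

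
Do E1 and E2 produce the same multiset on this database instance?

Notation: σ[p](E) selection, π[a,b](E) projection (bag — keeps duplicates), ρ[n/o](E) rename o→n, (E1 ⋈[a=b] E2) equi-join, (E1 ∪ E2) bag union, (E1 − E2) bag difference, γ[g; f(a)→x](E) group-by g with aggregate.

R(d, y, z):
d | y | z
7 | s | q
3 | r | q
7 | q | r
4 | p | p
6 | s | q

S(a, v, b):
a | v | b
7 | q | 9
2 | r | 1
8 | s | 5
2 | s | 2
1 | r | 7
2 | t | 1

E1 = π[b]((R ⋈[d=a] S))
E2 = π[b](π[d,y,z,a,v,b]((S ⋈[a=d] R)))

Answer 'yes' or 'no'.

E1 per-node cardinality:
  R → 5
  S → 6
  (R ⋈[d=a] S) → 2
  π[b]((R ⋈[d=a] S)) → 2
E2 per-node cardinality:
  S → 6
  R → 5
  (S ⋈[a=d] R) → 2
  π[d,y,z,a,v,b]((S ⋈[a=d] R)) → 2
  π[b](π[d,y,z,a,v,b]((S ⋈[a=d] R))) → 2

E1 and E2 produce the same multiset:
b
9
9

yes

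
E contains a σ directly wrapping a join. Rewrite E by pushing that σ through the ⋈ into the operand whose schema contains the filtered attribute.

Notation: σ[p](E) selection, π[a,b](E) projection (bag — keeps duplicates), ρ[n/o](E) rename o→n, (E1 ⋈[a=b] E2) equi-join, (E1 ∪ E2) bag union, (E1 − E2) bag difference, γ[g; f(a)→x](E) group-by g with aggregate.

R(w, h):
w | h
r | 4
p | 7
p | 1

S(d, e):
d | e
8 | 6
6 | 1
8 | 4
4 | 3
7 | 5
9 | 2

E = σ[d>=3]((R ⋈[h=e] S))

σ filters on d, owned by the right side.
E' = (R ⋈[h=e] σ[d>=3](S))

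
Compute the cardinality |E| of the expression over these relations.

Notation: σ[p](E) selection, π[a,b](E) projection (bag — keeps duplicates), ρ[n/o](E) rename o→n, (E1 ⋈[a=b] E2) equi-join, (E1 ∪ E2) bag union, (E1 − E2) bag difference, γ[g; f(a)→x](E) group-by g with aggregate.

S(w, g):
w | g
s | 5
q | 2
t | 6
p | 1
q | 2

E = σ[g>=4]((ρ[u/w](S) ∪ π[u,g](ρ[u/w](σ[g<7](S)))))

Per-node cardinality:
  S → 5
  ρ[u/w](S) → 5
  S → 5
  σ[g<7](S) → 5
  ρ[u/w](σ[g<7](S)) → 5
  π[u,g](ρ[u/w](σ[g<7](S))) → 5
  (ρ[u/w](S) ∪ π[u,g](ρ[u/w](σ[g<7](S)))) → 10
  σ[g>=4]((ρ[u/w](S) ∪ π[u,g](ρ[u/w](σ[g<7](S))))) → 4

|E| = 4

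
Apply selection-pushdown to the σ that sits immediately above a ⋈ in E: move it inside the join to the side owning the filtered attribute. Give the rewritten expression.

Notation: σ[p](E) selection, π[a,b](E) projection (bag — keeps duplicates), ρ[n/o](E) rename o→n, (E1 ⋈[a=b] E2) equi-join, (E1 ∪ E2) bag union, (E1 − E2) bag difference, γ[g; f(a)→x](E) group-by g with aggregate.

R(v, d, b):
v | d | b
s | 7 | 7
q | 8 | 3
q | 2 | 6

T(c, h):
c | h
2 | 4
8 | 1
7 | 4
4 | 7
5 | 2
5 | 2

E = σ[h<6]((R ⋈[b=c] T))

σ filters on h, owned by the right side.
E' = (R ⋈[b=c] σ[h<6](T))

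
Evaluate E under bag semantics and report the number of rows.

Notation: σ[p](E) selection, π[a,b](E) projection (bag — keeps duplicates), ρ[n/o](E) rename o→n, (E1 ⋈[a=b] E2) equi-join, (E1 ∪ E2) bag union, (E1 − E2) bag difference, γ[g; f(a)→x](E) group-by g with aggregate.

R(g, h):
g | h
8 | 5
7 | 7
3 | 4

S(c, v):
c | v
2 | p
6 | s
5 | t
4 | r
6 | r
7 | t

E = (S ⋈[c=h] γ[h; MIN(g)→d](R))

Subexpression sizes:
  S → 6
  R → 3
  γ[h; MIN(g)→d](R) → 3
  (S ⋈[c=h] γ[h; MIN(g)→d](R)) → 3

|E| = 3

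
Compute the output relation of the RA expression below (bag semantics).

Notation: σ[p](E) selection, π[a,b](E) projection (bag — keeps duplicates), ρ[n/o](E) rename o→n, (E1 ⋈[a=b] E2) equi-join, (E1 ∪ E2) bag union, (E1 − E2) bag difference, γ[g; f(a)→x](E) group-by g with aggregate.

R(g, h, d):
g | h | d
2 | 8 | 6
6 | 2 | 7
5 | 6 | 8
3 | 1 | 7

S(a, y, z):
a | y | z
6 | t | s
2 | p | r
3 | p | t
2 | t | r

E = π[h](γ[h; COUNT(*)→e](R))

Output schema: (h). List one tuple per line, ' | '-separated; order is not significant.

Stepwise |·|:
  R → 4
  γ[h; COUNT(*)→e](R) → 4
  π[h](γ[h; COUNT(*)→e](R)) → 4

== RESULT ==
h
1
2
6
8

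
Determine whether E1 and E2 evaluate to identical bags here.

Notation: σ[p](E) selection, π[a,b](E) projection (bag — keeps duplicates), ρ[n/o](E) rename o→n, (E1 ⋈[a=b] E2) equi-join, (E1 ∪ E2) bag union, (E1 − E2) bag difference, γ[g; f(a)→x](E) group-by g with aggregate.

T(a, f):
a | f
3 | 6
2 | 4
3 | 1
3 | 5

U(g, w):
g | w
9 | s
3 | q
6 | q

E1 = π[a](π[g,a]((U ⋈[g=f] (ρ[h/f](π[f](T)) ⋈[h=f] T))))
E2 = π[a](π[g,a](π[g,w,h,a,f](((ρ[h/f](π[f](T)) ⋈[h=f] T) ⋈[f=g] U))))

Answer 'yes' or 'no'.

E1 subexpression sizes:
  U → 3
  T → 4
  π[f](T) → 4
  ρ[h/f](π[f](T)) → 4
  T → 4
  (ρ[h/f](π[f](T)) ⋈[h=f] T) → 4
  (U ⋈[g=f] (ρ[h/f](π[f](T)) ⋈[h=f] T)) → 1
  π[g,a]((U ⋈[g=f] (ρ[h/f](π[f](T)) ⋈[h=f] T))) → 1
  π[a](π[g,a]((U ⋈[g=f] (ρ[h/f](π[f](T)) ⋈[h=f] T)))) → 1
E2 subexpression sizes:
  T → 4
  π[f](T) → 4
  ρ[h/f](π[f](T)) → 4
  T → 4
  (ρ[h/f](π[f](T)) ⋈[h=f] T) → 4
  U → 3
  ((ρ[h/f](π[f](T)) ⋈[h=f] T) ⋈[f=g] U) → 1
  π[g,w,h,a,f](((ρ[h/f](π[f](T)) ⋈[h=f] T) ⋈[f=g] U)) → 1
  π[g,a](π[g,w,h,a,f](((ρ[h/f](π[f](T)) ⋈[h=f] T) ⋈[f=g] U))) → 1
  π[a](π[g,a](π[g,w,h,a,f](((ρ[h/f](π[f](T)) ⋈[h=f] T) ⋈[f=g] U)))) → 1

E1 and E2 produce the same multiset:
a
3

yes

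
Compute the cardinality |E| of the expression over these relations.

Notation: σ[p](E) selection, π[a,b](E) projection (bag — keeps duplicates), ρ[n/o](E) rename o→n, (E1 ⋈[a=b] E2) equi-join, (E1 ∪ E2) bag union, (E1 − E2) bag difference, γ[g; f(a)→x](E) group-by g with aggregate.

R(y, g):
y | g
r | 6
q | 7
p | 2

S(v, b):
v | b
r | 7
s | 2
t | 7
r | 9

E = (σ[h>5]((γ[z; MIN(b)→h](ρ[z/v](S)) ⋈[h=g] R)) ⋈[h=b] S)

Subexpression sizes:
  S → 4
  ρ[z/v](S) → 4
  γ[z; MIN(b)→h](ρ[z/v](S)) → 3
  R → 3
  (γ[z; MIN(b)→h](ρ[z/v](S)) ⋈[h=g] R) → 3
  σ[h>5]((γ[z; MIN(b)→h](ρ[z/v](S)) ⋈[h=g] R)) → 2
  S → 4
  (σ[h>5]((γ[z; MIN(b)→h](ρ[z/v](S)) ⋈[h=g] R)) ⋈[h=b] S) → 4

|E| = 4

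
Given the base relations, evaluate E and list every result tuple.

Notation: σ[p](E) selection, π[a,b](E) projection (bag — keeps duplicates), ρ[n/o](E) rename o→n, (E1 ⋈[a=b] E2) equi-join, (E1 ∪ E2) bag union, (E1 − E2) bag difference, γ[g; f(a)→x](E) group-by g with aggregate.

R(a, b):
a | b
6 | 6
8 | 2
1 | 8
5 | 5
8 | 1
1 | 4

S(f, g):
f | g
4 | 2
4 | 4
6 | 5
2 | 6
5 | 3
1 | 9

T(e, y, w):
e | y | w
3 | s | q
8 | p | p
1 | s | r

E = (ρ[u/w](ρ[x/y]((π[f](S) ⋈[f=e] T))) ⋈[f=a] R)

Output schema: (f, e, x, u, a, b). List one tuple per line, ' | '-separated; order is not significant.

Subexpression sizes:
  S → 6
  π[f](S) → 6
  T → 3
  (π[f](S) ⋈[f=e] T) → 1
  ρ[x/y]((π[f](S) ⋈[f=e] T)) → 1
  ρ[u/w](ρ[x/y]((π[f](S) ⋈[f=e] T))) → 1
  R → 6
  (ρ[u/w](ρ[x/y]((π[f](S) ⋈[f=e] T))) ⋈[f=a] R) → 2

== RESULT ==
f | e | x | u | a | b
1 | 1 | s | r | 1 | 4
1 | 1 | s | r | 1 | 8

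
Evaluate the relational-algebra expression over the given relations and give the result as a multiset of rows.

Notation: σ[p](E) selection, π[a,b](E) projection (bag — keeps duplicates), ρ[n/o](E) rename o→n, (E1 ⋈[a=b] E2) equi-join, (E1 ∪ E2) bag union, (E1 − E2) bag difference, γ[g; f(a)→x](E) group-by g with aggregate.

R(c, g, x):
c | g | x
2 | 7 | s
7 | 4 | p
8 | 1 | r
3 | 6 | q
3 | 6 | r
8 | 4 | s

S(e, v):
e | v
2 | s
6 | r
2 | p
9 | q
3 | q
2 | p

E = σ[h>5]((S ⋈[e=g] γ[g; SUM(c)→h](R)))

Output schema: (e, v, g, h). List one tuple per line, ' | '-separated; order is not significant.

Stepwise |·|:
  S → 6
  R → 6
  γ[g; SUM(c)→h](R) → 4
  (S ⋈[e=g] γ[g; SUM(c)→h](R)) → 1
  σ[h>5]((S ⋈[e=g] γ[g; SUM(c)→h](R))) → 1

== RESULT ==
e | v | g | h
6 | r | 6 | 6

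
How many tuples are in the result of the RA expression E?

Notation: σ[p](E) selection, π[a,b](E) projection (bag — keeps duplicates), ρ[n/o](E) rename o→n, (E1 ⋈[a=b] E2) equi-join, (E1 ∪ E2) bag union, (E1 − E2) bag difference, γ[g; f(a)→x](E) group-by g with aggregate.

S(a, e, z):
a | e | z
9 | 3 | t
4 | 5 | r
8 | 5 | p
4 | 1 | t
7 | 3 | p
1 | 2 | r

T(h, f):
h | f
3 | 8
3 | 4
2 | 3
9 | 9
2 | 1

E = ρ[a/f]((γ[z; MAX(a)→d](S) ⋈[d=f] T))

Row counts bottom-up:
  S → 6
  γ[z; MAX(a)→d](S) → 3
  T → 5
  (γ[z; MAX(a)→d](S) ⋈[d=f] T) → 3
  ρ[a/f]((γ[z; MAX(a)→d](S) ⋈[d=f] T)) → 3

|E| = 3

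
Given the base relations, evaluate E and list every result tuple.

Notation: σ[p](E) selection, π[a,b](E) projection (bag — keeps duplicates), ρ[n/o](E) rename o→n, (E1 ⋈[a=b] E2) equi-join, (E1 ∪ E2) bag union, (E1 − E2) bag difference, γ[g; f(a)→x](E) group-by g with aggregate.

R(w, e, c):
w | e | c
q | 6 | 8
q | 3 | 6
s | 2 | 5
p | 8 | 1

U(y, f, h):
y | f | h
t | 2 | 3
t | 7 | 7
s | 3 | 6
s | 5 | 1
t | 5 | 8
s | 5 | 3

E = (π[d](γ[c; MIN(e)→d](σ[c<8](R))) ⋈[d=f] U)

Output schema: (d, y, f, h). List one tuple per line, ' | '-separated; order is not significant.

Stepwise |·|:
  R → 4
  σ[c<8](R) → 3
  γ[c; MIN(e)→d](σ[c<8](R)) → 3
  π[d](γ[c; MIN(e)→d](σ[c<8](R))) → 3
  U → 6
  (π[d](γ[c; MIN(e)→d](σ[c<8](R))) ⋈[d=f] U) → 2

== RESULT ==
d | y | f | h
2 | t | 2 | 3
3 | s | 3 | 6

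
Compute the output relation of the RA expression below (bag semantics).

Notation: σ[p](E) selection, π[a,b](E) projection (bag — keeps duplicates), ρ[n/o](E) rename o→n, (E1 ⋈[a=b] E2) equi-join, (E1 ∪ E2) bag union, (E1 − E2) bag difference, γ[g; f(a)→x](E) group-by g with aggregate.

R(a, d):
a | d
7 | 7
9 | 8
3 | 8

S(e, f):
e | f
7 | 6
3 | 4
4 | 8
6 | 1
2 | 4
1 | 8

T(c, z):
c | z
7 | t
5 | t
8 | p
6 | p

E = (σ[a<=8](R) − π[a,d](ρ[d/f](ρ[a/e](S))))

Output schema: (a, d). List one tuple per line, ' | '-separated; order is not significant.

Subexpression sizes:
  R → 3
  σ[a<=8](R) → 2
  S → 6
  ρ[a/e](S) → 6
  ρ[d/f](ρ[a/e](S)) → 6
  π[a,d](ρ[d/f](ρ[a/e](S))) → 6
  (σ[a<=8](R) − π[a,d](ρ[d/f](ρ[a/e](S)))) → 2

== RESULT ==
a | d
3 | 8
7 | 7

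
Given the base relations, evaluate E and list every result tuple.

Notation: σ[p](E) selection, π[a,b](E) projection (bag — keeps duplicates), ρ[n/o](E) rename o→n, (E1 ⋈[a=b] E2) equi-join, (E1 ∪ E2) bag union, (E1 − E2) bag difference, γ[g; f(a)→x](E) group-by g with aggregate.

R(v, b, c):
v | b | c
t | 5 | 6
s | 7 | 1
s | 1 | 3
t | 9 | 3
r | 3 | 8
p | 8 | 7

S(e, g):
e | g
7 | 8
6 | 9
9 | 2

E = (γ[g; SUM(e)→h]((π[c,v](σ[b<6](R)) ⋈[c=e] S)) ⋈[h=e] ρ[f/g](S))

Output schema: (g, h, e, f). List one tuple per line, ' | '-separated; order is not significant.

Subexpression sizes:
  R → 6
  σ[b<6](R) → 3
  π[c,v](σ[b<6](R)) → 3
  S → 3
  (π[c,v](σ[b<6](R)) ⋈[c=e] S) → 1
  γ[g; SUM(e)→h]((π[c,v](σ[b<6](R)) ⋈[c=e] S)) → 1
  S → 3
  ρ[f/g](S) → 3
  (γ[g; SUM(e)→h]((π[c,v](σ[b<6](R)) ⋈[c=e] S)) ⋈[h=e] ρ[f/g](S)) → 1

== RESULT ==
g | h | e | f
9 | 6 | 6 | 9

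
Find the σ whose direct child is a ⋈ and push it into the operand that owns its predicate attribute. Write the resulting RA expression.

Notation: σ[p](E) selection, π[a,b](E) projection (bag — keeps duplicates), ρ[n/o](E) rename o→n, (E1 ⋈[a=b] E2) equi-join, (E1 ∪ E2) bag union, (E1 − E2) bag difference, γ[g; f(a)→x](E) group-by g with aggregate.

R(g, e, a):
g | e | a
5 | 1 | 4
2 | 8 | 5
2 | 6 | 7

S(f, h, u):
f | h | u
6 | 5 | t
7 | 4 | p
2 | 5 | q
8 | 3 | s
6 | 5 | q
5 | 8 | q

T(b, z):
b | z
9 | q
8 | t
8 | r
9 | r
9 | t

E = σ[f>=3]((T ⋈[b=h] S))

σ filters on f, owned by the right side.
E' = (T ⋈[b=h] σ[f>=3](S))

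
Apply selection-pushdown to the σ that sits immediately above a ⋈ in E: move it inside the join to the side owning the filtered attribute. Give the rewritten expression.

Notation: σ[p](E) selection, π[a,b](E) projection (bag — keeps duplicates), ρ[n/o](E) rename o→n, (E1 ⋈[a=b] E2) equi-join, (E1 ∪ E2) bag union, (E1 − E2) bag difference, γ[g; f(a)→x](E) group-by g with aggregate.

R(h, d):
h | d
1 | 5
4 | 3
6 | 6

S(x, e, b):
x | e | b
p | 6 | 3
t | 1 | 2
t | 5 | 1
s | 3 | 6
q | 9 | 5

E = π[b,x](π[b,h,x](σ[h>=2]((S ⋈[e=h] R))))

σ filters on h, owned by the right side.
E' = π[b,x](π[b,h,x]((S ⋈[e=h] σ[h>=2](R))))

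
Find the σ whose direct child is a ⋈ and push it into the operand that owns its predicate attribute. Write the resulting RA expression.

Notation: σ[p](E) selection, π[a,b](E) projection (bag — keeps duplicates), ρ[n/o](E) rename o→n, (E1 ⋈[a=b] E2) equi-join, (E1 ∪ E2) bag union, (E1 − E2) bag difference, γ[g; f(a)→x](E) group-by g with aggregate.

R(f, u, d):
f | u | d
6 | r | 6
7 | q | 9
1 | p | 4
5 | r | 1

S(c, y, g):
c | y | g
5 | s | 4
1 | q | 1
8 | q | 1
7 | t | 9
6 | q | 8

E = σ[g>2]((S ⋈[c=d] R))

σ filters on g, owned by the left side.
E' = (σ[g>2](S) ⋈[c=d] R)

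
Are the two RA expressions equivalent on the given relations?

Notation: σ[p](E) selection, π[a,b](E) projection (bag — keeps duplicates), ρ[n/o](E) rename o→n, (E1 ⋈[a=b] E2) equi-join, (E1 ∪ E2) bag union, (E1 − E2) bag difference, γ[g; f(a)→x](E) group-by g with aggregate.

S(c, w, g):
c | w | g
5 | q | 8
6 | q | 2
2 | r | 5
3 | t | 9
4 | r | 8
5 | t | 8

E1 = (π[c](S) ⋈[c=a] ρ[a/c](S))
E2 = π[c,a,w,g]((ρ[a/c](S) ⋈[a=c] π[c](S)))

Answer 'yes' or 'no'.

E1 stepwise |·|:
  S → 6
  π[c](S) → 6
  S → 6
  ρ[a/c](S) → 6
  (π[c](S) ⋈[c=a] ρ[a/c](S)) → 8
E2 stepwise |·|:
  S → 6
  ρ[a/c](S) → 6
  S → 6
  π[c](S) → 6
  (ρ[a/c](S) ⋈[a=c] π[c](S)) → 8
  π[c,a,w,g]((ρ[a/c](S) ⋈[a=c] π[c](S))) → 8

E1 and E2 produce the same multiset:
c | a | w | g
2 | 2 | r | 5
3 | 3 | t | 9
4 | 4 | r | 8
5 | 5 | q | 8
5 | 5 | q | 8
5 | 5 | t | 8
5 | 5 | t | 8
6 | 6 | q | 2

yes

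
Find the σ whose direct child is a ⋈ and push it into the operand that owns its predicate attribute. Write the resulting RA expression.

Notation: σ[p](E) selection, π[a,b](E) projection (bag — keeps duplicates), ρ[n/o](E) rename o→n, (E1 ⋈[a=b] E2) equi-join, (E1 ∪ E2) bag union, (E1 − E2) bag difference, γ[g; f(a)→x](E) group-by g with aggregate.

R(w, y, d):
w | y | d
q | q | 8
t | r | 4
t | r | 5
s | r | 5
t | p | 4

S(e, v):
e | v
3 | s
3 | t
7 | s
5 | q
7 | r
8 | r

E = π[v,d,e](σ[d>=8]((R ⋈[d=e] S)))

σ filters on d, owned by the left side.
E' = π[v,d,e]((σ[d>=8](R) ⋈[d=e] S))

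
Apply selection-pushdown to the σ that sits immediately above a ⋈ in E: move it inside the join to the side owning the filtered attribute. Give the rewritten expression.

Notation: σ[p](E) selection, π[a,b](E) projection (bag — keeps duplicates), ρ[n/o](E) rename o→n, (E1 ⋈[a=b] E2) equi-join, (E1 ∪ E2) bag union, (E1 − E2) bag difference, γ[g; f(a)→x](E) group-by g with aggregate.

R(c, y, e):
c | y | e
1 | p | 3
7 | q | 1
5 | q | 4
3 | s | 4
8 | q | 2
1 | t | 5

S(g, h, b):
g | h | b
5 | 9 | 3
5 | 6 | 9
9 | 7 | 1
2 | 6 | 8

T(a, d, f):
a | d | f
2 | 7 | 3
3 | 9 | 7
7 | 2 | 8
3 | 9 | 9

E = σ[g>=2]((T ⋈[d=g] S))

σ filters on g, owned by the right side.
E' = (T ⋈[d=g] σ[g>=2](S))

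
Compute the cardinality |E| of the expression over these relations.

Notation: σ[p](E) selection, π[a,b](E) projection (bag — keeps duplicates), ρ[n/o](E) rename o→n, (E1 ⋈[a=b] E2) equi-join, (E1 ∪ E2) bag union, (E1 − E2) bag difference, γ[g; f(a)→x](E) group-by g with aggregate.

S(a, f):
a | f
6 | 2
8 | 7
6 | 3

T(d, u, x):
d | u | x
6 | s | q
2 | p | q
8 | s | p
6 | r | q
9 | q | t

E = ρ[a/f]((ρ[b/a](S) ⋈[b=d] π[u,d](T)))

Row counts bottom-up:
  S → 3
  ρ[b/a](S) → 3
  T → 5
  π[u,d](T) → 5
  (ρ[b/a](S) ⋈[b=d] π[u,d](T)) → 5
  ρ[a/f]((ρ[b/a](S) ⋈[b=d] π[u,d](T))) → 5

|E| = 5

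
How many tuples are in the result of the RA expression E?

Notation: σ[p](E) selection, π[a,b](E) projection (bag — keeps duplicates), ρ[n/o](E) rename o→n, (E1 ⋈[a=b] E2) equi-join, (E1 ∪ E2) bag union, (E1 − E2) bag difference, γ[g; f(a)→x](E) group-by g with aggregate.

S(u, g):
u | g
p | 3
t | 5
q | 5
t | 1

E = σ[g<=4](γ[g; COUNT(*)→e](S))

Stepwise |·|:
  S → 4
  γ[g; COUNT(*)→e](S) → 3
  σ[g<=4](γ[g; COUNT(*)→e](S)) → 2

|E| = 2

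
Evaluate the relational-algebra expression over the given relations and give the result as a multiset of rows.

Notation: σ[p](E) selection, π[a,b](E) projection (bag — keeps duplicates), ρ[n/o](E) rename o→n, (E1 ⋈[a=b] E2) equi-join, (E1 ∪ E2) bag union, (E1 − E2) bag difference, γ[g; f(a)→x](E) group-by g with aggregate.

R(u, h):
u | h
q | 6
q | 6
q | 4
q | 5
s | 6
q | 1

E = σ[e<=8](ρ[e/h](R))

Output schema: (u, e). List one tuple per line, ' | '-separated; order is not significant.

Subexpression sizes:
  R → 6
  ρ[e/h](R) → 6
  σ[e<=8](ρ[e/h](R)) → 6

== RESULT ==
u | e
q | 1
q | 4
q | 5
q | 6
q | 6
s | 6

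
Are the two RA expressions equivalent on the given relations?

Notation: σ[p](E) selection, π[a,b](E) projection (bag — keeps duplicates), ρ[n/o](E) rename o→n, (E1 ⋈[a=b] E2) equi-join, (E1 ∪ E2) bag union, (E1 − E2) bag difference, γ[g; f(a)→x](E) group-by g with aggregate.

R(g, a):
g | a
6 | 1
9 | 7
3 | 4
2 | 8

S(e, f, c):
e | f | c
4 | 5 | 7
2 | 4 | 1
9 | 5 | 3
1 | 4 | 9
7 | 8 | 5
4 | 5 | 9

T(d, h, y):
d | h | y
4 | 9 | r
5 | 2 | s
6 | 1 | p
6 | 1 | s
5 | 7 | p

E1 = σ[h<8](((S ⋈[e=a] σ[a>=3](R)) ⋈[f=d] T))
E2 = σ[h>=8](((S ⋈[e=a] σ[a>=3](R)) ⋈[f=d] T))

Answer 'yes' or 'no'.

E1 subexpression sizes:
  S → 6
  R → 4
  σ[a>=3](R) → 3
  (S ⋈[e=a] σ[a>=3](R)) → 3
  T → 5
  ((S ⋈[e=a] σ[a>=3](R)) ⋈[f=d] T) → 4
  σ[h<8](((S ⋈[e=a] σ[a>=3](R)) ⋈[f=d] T)) → 4
E2 subexpression sizes:
  S → 6
  R → 4
  σ[a>=3](R) → 3
  (S ⋈[e=a] σ[a>=3](R)) → 3
  T → 5
  ((S ⋈[e=a] σ[a>=3](R)) ⋈[f=d] T) → 4
  σ[h>=8](((S ⋈[e=a] σ[a>=3](R)) ⋈[f=d] T)) → 0

E1 result:
e | f | c | g | a | d | h | y
4 | 5 | 7 | 3 | 4 | 5 | 2 | s
4 | 5 | 7 | 3 | 4 | 5 | 7 | p
4 | 5 | 9 | 3 | 4 | 5 | 2 | s
4 | 5 | 9 | 3 | 4 | 5 | 7 | p
E2 result:
e | f | c | g | a | d | h | y
(0 rows)
Witness: (4, 5, 7, 3, 4, 5, 2, 's') appears 1× in E1 but 0× in E2.

no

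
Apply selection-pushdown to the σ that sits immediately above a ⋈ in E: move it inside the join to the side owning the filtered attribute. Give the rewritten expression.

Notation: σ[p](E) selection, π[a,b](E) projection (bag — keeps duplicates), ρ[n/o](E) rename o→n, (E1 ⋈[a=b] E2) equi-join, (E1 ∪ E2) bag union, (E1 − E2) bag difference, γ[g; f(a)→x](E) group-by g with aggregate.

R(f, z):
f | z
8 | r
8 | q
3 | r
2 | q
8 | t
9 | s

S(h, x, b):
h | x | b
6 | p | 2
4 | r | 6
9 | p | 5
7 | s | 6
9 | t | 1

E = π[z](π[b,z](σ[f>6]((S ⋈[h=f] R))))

σ filters on f, owned by the right side.
E' = π[z](π[b,z]((S ⋈[h=f] σ[f>6](R))))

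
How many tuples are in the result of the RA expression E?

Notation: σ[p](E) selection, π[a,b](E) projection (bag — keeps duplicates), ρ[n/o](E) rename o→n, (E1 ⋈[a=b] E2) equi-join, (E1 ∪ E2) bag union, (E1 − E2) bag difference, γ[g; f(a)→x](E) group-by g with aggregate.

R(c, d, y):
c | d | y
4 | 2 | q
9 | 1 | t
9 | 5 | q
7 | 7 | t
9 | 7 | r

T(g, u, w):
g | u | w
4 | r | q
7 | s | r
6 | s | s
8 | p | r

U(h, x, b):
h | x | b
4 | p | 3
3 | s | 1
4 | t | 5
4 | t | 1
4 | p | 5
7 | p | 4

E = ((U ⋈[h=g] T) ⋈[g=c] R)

Subexpression sizes:
  U → 6
  T → 4
  (U ⋈[h=g] T) → 5
  R → 5
  ((U ⋈[h=g] T) ⋈[g=c] R) → 5

|E| = 5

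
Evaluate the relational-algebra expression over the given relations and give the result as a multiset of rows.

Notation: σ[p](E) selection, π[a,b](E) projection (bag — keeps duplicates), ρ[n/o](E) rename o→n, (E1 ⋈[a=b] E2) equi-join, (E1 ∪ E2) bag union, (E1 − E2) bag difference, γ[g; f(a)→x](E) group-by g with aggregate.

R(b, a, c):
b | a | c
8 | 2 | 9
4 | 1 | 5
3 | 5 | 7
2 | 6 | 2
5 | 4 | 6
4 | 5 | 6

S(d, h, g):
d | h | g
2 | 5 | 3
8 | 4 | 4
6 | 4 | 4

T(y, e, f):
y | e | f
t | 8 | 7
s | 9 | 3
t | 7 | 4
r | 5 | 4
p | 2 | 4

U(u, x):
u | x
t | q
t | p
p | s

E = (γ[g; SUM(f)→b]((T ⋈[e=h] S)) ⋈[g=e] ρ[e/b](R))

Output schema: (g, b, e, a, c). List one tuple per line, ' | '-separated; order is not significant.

Subexpression sizes:
  T → 5
  S → 3
  (T ⋈[e=h] S) → 1
  γ[g; SUM(f)→b]((T ⋈[e=h] S)) → 1
  R → 6
  ρ[e/b](R) → 6
  (γ[g; SUM(f)→b]((T ⋈[e=h] S)) ⋈[g=e] ρ[e/b](R)) → 1

== RESULT ==
g | b | e | a | c
3 | 4 | 3 | 5 | 7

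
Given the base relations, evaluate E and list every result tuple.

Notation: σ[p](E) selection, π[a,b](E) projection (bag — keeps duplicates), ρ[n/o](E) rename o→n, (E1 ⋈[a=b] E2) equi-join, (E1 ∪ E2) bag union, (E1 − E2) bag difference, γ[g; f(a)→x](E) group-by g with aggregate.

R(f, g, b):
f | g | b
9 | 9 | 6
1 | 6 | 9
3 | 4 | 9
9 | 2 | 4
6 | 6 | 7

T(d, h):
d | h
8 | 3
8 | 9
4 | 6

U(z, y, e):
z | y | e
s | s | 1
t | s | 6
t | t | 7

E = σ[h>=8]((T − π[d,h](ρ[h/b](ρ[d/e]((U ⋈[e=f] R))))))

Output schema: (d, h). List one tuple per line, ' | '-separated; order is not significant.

Row counts bottom-up:
  T → 3
  U → 3
  R → 5
  (U ⋈[e=f] R) → 2
  ρ[d/e]((U ⋈[e=f] R)) → 2
  ρ[h/b](ρ[d/e]((U ⋈[e=f] R))) → 2
  π[d,h](ρ[h/b](ρ[d/e]((U ⋈[e=f] R)))) → 2
  (T − π[d,h](ρ[h/b](ρ[d/e]((U ⋈[e=f] R))))) → 3
  σ[h>=8]((T − π[d,h](ρ[h/b](ρ[d/e]((U ⋈[e=f] R)))))) → 1

== RESULT ==
d | h
8 | 9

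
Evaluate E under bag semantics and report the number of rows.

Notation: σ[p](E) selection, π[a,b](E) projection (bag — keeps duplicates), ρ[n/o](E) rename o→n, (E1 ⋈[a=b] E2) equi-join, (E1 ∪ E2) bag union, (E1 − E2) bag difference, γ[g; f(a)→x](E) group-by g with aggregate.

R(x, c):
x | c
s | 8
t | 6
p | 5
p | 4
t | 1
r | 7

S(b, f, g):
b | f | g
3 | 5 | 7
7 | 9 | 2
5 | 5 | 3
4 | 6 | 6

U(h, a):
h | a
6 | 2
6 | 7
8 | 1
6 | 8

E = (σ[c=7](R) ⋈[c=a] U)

Subexpression sizes:
  R → 6
  σ[c=7](R) → 1
  U → 4
  (σ[c=7](R) ⋈[c=a] U) → 1

|E| = 1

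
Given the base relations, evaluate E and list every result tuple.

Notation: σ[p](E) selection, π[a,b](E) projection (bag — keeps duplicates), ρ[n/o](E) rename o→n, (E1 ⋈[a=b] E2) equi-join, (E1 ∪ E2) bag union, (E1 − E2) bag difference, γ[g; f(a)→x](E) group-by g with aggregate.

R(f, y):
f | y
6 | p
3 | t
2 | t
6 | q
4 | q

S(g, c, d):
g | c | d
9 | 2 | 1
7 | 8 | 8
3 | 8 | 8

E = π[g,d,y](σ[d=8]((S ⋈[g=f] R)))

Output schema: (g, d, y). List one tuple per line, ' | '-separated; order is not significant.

Per-node cardinality:
  S → 3
  R → 5
  (S ⋈[g=f] R) → 1
  σ[d=8]((S ⋈[g=f] R)) → 1
  π[g,d,y](σ[d=8]((S ⋈[g=f] R))) → 1

== RESULT ==
g | d | y
3 | 8 | t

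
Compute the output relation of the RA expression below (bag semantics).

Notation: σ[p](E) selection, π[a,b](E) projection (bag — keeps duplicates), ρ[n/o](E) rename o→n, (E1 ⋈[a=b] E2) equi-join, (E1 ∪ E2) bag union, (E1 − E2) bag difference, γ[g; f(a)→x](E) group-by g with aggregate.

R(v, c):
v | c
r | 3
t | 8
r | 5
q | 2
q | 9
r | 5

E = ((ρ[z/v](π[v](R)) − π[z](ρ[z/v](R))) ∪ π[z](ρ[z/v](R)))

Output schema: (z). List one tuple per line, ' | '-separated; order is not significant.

Row counts bottom-up:
  R → 6
  π[v](R) → 6
  ρ[z/v](π[v](R)) → 6
  R → 6
  ρ[z/v](R) → 6
  π[z](ρ[z/v](R)) → 6
  (ρ[z/v](π[v](R)) − π[z](ρ[z/v](R))) → 0
  R → 6
  ρ[z/v](R) → 6
  π[z](ρ[z/v](R)) → 6
  ((ρ[z/v](π[v](R)) − π[z](ρ[z/v](R))) ∪ π[z](ρ[z/v](R))) → 6

== RESULT ==
z
q
q
r
r
r
t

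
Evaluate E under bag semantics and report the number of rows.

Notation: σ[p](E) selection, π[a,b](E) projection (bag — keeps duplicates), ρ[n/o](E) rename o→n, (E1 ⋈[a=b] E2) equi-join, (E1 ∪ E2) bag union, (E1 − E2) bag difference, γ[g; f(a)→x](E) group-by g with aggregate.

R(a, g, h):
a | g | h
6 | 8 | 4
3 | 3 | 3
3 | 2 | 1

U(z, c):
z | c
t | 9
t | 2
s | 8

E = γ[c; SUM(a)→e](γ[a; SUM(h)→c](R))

Stepwise |·|:
  R → 3
  γ[a; SUM(h)→c](R) → 2
  γ[c; SUM(a)→e](γ[a; SUM(h)→c](R)) → 1

|E| = 1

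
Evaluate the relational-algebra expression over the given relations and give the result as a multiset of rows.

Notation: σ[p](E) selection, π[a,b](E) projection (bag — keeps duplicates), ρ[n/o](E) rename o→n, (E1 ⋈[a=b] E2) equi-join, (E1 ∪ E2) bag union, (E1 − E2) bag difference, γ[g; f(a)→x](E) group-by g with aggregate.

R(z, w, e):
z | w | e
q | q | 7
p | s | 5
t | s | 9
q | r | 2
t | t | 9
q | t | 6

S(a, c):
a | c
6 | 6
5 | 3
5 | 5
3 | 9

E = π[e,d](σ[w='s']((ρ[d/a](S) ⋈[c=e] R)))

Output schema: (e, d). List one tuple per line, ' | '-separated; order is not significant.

Per-node cardinality:
  S → 4
  ρ[d/a](S) → 4
  R → 6
  (ρ[d/a](S) ⋈[c=e] R) → 4
  σ[w='s']((ρ[d/a](S) ⋈[c=e] R)) → 2
  π[e,d](σ[w='s']((ρ[d/a](S) ⋈[c=e] R))) → 2

== RESULT ==
e | d
5 | 5
9 | 3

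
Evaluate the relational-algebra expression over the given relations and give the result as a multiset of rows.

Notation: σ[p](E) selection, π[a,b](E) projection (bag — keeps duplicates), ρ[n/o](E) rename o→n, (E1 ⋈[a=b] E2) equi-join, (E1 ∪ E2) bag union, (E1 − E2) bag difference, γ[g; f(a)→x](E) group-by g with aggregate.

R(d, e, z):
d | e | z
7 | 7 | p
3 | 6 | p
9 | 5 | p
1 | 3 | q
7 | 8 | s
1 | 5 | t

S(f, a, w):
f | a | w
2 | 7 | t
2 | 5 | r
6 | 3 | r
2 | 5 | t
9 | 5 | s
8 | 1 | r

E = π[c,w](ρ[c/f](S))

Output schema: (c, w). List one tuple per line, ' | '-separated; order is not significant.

Stepwise |·|:
  S → 6
  ρ[c/f](S) → 6
  π[c,w](ρ[c/f](S)) → 6

== RESULT ==
c | w
2 | r
2 | t
2 | t
6 | r
8 | r
9 | s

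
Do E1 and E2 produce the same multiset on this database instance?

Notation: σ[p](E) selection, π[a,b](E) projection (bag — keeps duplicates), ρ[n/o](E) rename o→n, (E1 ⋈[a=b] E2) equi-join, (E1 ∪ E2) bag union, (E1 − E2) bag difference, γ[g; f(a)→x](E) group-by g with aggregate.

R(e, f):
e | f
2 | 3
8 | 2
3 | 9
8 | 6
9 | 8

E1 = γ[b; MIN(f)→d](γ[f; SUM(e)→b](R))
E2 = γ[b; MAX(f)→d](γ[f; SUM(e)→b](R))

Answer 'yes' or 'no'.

E1 subexpression sizes:
  R → 5
  γ[f; SUM(e)→b](R) → 5
  γ[b; MIN(f)→d](γ[f; SUM(e)→b](R)) → 4
E2 subexpression sizes:
  R → 5
  γ[f; SUM(e)→b](R) → 5
  γ[b; MAX(f)→d](γ[f; SUM(e)→b](R)) → 4

E1 result:
b | d
2 | 3
3 | 9
8 | 2
9 | 8
E2 result:
b | d
2 | 3
3 | 9
8 | 6
9 | 8
Witness: (8, 6) appears 0× in E1 but 1× in E2.

no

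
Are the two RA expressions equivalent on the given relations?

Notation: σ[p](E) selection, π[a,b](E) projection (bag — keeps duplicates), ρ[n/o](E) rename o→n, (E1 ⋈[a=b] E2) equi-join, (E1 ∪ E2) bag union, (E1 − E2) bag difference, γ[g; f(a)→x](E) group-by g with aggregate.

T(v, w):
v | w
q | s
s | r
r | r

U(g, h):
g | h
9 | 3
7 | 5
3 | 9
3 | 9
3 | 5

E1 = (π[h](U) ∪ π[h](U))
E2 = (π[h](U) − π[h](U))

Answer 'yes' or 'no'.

E1 stepwise |·|:
  U → 5
  π[h](U) → 5
  U → 5
  π[h](U) → 5
  (π[h](U) ∪ π[h](U)) → 10
E2 stepwise |·|:
  U → 5
  π[h](U) → 5
  U → 5
  π[h](U) → 5
  (π[h](U) − π[h](U)) → 0

E1 result:
h
3
3
5
5
5
5
9
9
9
9
E2 result:
h
(0 rows)
Witness: (3,) appears 2× in E1 but 0× in E2.

no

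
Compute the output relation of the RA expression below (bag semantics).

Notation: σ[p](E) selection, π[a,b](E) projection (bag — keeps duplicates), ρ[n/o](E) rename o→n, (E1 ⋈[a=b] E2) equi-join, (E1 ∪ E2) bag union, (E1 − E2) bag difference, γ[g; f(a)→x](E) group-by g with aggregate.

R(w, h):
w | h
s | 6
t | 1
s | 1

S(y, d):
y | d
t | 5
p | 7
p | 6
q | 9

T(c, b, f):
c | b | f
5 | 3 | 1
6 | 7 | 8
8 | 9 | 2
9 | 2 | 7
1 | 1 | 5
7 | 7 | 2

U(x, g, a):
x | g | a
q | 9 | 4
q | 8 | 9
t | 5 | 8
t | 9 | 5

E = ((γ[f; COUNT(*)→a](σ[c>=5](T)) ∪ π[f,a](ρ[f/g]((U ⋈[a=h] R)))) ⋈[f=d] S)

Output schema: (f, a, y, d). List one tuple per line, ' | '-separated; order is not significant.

Row counts bottom-up:
  T → 6
  σ[c>=5](T) → 5
  γ[f; COUNT(*)→a](σ[c>=5](T)) → 4
  U → 4
  R → 3
  (U ⋈[a=h] R) → 0
  ρ[f/g]((U ⋈[a=h] R)) → 0
  π[f,a](ρ[f/g]((U ⋈[a=h] R))) → 0
  (γ[f; COUNT(*)→a](σ[c>=5](T)) ∪ π[f,a](ρ[f/g]((U ⋈[a=h] R)))) → 4
  S → 4
  ((γ[f; COUNT(*)→a](σ[c>=5](T)) ∪ π[f,a](ρ[f/g]((U ⋈[a=h] R)))) ⋈[f=d] S) → 1

== RESULT ==
f | a | y | d
7 | 1 | p | 7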